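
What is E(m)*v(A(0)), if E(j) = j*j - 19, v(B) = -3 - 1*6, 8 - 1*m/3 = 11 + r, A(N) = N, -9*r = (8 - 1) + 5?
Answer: -54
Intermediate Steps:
r = -4/3 (r = -((8 - 1) + 5)/9 = -(7 + 5)/9 = -1/9*12 = -4/3 ≈ -1.3333)
m = -5 (m = 24 - 3*(11 - 4/3) = 24 - 3*29/3 = 24 - 29 = -5)
v(B) = -9 (v(B) = -3 - 6 = -9)
E(j) = -19 + j**2 (E(j) = j**2 - 19 = -19 + j**2)
E(m)*v(A(0)) = (-19 + (-5)**2)*(-9) = (-19 + 25)*(-9) = 6*(-9) = -54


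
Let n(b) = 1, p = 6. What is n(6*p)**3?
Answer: 1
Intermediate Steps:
n(6*p)**3 = 1**3 = 1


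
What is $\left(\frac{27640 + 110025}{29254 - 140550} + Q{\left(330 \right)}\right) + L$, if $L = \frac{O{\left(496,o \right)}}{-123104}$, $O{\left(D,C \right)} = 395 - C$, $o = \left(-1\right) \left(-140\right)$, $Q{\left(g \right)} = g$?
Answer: $\frac{140760900815}{428155712} \approx 328.76$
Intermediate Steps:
$o = 140$
$L = - \frac{255}{123104}$ ($L = \frac{395 - 140}{-123104} = \left(395 - 140\right) \left(- \frac{1}{123104}\right) = 255 \left(- \frac{1}{123104}\right) = - \frac{255}{123104} \approx -0.0020714$)
$\left(\frac{27640 + 110025}{29254 - 140550} + Q{\left(330 \right)}\right) + L = \left(\frac{27640 + 110025}{29254 - 140550} + 330\right) - \frac{255}{123104} = \left(\frac{137665}{-111296} + 330\right) - \frac{255}{123104} = \left(137665 \left(- \frac{1}{111296}\right) + 330\right) - \frac{255}{123104} = \left(- \frac{137665}{111296} + 330\right) - \frac{255}{123104} = \frac{36590015}{111296} - \frac{255}{123104} = \frac{140760900815}{428155712}$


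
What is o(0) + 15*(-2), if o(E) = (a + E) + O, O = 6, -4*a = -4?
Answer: -23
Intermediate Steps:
a = 1 (a = -¼*(-4) = 1)
o(E) = 7 + E (o(E) = (1 + E) + 6 = 7 + E)
o(0) + 15*(-2) = (7 + 0) + 15*(-2) = 7 - 30 = -23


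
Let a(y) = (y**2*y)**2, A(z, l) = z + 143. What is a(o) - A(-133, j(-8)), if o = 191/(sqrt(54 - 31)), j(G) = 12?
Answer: 48551226150971/12167 ≈ 3.9904e+9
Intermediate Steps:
A(z, l) = 143 + z
o = 191*sqrt(23)/23 (o = 191/(sqrt(23)) = 191*(sqrt(23)/23) = 191*sqrt(23)/23 ≈ 39.826)
a(y) = y**6 (a(y) = (y**3)**2 = y**6)
a(o) - A(-133, j(-8)) = (191*sqrt(23)/23)**6 - (143 - 133) = 48551226272641/12167 - 1*10 = 48551226272641/12167 - 10 = 48551226150971/12167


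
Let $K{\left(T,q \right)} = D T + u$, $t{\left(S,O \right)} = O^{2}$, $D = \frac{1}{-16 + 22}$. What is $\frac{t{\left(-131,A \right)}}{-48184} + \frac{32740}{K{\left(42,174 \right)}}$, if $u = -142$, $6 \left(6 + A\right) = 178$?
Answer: $- \frac{315523955}{1300968} \approx -242.53$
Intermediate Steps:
$A = \frac{71}{3}$ ($A = -6 + \frac{1}{6} \cdot 178 = -6 + \frac{89}{3} = \frac{71}{3} \approx 23.667$)
$D = \frac{1}{6} \approx 0.16667$
$K{\left(T,q \right)} = -142 + \frac{T}{6}$ ($K{\left(T,q \right)} = \frac{T}{6} - 142 = -142 + \frac{T}{6}$)
$\frac{t{\left(-131,A \right)}}{-48184} + \frac{32740}{K{\left(42,174 \right)}} = \frac{\left(\frac{71}{3}\right)^{2}}{-48184} + \frac{32740}{-142 + \frac{1}{6} \cdot 42} = \frac{5041}{9} \left(- \frac{1}{48184}\right) + \frac{32740}{-142 + 7} = - \frac{5041}{433656} + \frac{32740}{-135} = - \frac{5041}{433656} + 32740 \left(- \frac{1}{135}\right) = - \frac{5041}{433656} - \frac{6548}{27} = - \frac{315523955}{1300968}$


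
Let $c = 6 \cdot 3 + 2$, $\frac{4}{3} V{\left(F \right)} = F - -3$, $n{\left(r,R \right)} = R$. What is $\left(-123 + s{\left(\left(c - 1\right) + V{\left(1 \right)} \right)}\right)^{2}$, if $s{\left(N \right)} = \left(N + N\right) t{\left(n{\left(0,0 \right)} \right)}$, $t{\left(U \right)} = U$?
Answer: $15129$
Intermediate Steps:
$V{\left(F \right)} = \frac{9}{4} + \frac{3 F}{4}$ ($V{\left(F \right)} = \frac{3 \left(F - -3\right)}{4} = \frac{3 \left(F + 3\right)}{4} = \frac{3 \left(3 + F\right)}{4} = \frac{9}{4} + \frac{3 F}{4}$)
$c = 20$ ($c = 18 + 2 = 20$)
$s{\left(N \right)} = 0$ ($s{\left(N \right)} = \left(N + N\right) 0 = 2 N 0 = 0$)
$\left(-123 + s{\left(\left(c - 1\right) + V{\left(1 \right)} \right)}\right)^{2} = \left(-123 + 0\right)^{2} = \left(-123\right)^{2} = 15129$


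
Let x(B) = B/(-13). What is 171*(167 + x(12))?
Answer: 369189/13 ≈ 28399.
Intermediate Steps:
x(B) = -B/13 (x(B) = B*(-1/13) = -B/13)
171*(167 + x(12)) = 171*(167 - 1/13*12) = 171*(167 - 12/13) = 171*(2159/13) = 369189/13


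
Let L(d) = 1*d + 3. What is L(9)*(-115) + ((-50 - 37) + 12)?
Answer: -1455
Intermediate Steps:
L(d) = 3 + d (L(d) = d + 3 = 3 + d)
L(9)*(-115) + ((-50 - 37) + 12) = (3 + 9)*(-115) + ((-50 - 37) + 12) = 12*(-115) + (-87 + 12) = -1380 - 75 = -1455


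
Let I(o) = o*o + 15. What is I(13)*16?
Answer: 2944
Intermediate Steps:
I(o) = 15 + o² (I(o) = o² + 15 = 15 + o²)
I(13)*16 = (15 + 13²)*16 = (15 + 169)*16 = 184*16 = 2944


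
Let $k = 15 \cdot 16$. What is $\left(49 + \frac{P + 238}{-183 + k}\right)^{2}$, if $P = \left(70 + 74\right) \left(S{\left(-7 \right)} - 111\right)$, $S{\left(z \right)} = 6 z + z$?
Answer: $\frac{400360081}{3249} \approx 1.2323 \cdot 10^{5}$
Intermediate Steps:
$S{\left(z \right)} = 7 z$
$P = -23040$ ($P = \left(70 + 74\right) \left(7 \left(-7\right) - 111\right) = 144 \left(-49 - 111\right) = 144 \left(-160\right) = -23040$)
$k = 240$
$\left(49 + \frac{P + 238}{-183 + k}\right)^{2} = \left(49 + \frac{-23040 + 238}{-183 + 240}\right)^{2} = \left(49 - \frac{22802}{57}\right)^{2} = \left(- \frac{20009}{57}\right)^{2} = \frac{400360081}{3249}$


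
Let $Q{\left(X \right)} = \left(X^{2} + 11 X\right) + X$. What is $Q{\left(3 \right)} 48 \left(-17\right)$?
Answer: $-36720$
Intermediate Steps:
$Q{\left(X \right)} = X^{2} + 12 X$
$Q{\left(3 \right)} 48 \left(-17\right) = 3 \left(12 + 3\right) 48 \left(-17\right) = 3 \cdot 15 \cdot 48 \left(-17\right) = 45 \cdot 48 \left(-17\right) = 2160 \left(-17\right) = -36720$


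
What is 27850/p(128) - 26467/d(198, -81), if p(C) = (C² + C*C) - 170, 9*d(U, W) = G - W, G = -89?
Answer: 3882582097/130392 ≈ 29776.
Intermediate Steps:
d(U, W) = -89/9 - W/9 (d(U, W) = (-89 - W)/9 = -89/9 - W/9)
p(C) = -170 + 2*C² (p(C) = (C² + C²) - 170 = 2*C² - 170 = -170 + 2*C²)
27850/p(128) - 26467/d(198, -81) = 27850/(-170 + 2*128²) - 26467/(-89/9 - ⅑*(-81)) = 27850/(-170 + 2*16384) - 26467/(-89/9 + 9) = 27850/(-170 + 32768) - 26467/(-8/9) = 27850/32598 - 26467*(-9/8) = 27850*(1/32598) + 238203/8 = 13925/16299 + 238203/8 = 3882582097/130392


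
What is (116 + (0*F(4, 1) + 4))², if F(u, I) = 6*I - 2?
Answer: 14400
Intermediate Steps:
F(u, I) = -2 + 6*I
(116 + (0*F(4, 1) + 4))² = (116 + (0*(-2 + 6*1) + 4))² = (116 + (0*(-2 + 6) + 4))² = (116 + (0*4 + 4))² = (116 + (0 + 4))² = (116 + 4)² = 120² = 14400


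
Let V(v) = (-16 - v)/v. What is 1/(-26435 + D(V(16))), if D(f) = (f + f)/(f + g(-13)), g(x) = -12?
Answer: -7/185043 ≈ -3.7829e-5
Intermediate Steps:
V(v) = (-16 - v)/v
D(f) = 2*f/(-12 + f) (D(f) = (f + f)/(f - 12) = (2*f)/(-12 + f) = 2*f/(-12 + f))
1/(-26435 + D(V(16))) = 1/(-26435 + 2*((-16 - 1*16)/16)/(-12 + (-16 - 1*16)/16)) = 1/(-26435 + 2*((-16 - 16)/16)/(-12 + (-16 - 16)/16)) = 1/(-26435 + 2*((1/16)*(-32))/(-12 + (1/16)*(-32))) = 1/(-26435 + 2*(-2)/(-12 - 2)) = 1/(-26435 + 2*(-2)/(-14)) = 1/(-26435 + 2*(-2)*(-1/14)) = 1/(-26435 + 2/7) = 1/(-185043/7) = -7/185043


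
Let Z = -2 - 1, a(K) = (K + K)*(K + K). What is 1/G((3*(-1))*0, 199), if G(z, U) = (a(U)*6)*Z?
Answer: -1/2851272 ≈ -3.5072e-7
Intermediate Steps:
a(K) = 4*K² (a(K) = (2*K)*(2*K) = 4*K²)
Z = -3
G(z, U) = -72*U² (G(z, U) = ((4*U²)*6)*(-3) = (24*U²)*(-3) = -72*U²)
1/G((3*(-1))*0, 199) = 1/(-72*199²) = 1/(-72*39601) = 1/(-2851272) = -1/2851272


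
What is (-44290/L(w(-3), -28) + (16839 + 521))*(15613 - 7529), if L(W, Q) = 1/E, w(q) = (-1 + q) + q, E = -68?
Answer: 24487082720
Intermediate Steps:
w(q) = -1 + 2*q
L(W, Q) = -1/68 (L(W, Q) = 1/(-68) = -1/68)
(-44290/L(w(-3), -28) + (16839 + 521))*(15613 - 7529) = (-44290/(-1/68) + (16839 + 521))*(15613 - 7529) = (-44290*(-68) + 17360)*8084 = (3011720 + 17360)*8084 = 3029080*8084 = 24487082720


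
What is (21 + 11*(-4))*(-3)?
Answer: 69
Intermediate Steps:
(21 + 11*(-4))*(-3) = (21 - 44)*(-3) = -23*(-3) = 69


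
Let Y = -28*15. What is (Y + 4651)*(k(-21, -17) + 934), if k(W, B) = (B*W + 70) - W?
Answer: 5847242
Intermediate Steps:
k(W, B) = 70 - W + B*W (k(W, B) = (70 + B*W) - W = 70 - W + B*W)
Y = -420
(Y + 4651)*(k(-21, -17) + 934) = (-420 + 4651)*((70 - 1*(-21) - 17*(-21)) + 934) = 4231*((70 + 21 + 357) + 934) = 4231*(448 + 934) = 4231*1382 = 5847242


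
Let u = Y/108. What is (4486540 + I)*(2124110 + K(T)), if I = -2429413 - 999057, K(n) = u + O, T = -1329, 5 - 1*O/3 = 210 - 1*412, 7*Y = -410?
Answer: 141631153986985/63 ≈ 2.2481e+12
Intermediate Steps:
Y = -410/7 (Y = (⅐)*(-410) = -410/7 ≈ -58.571)
O = 621 (O = 15 - 3*(210 - 1*412) = 15 - 3*(210 - 412) = 15 - 3*(-202) = 15 + 606 = 621)
u = -205/378 (u = -410/7/108 = -410/7*1/108 = -205/378 ≈ -0.54233)
K(n) = 234533/378 (K(n) = -205/378 + 621 = 234533/378)
I = -3428470
(4486540 + I)*(2124110 + K(T)) = (4486540 - 3428470)*(2124110 + 234533/378) = 1058070*(803148113/378) = 141631153986985/63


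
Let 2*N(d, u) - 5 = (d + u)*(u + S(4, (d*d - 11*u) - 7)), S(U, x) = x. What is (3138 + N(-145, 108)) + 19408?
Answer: -692609/2 ≈ -3.4630e+5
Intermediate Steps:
N(d, u) = 5/2 + (d + u)*(-7 + d² - 10*u)/2 (N(d, u) = 5/2 + ((d + u)*(u + ((d*d - 11*u) - 7)))/2 = 5/2 + ((d + u)*(u + ((d² - 11*u) - 7)))/2 = 5/2 + ((d + u)*(u + (-7 + d² - 11*u)))/2 = 5/2 + ((d + u)*(-7 + d² - 10*u))/2 = 5/2 + (d + u)*(-7 + d² - 10*u)/2)
(3138 + N(-145, 108)) + 19408 = (3138 + (5/2 + (½)*(-145)³ - 5*108² - 7/2*(-145) - 7/2*108 + (½)*108*(-145)² - 5*(-145)*108)) + 19408 = (3138 + (5/2 + (½)*(-3048625) - 5*11664 + 1015/2 - 378 + (½)*108*21025 + 78300)) + 19408 = (3138 + (5/2 - 3048625/2 - 58320 + 1015/2 - 378 + 1135350 + 78300)) + 19408 = (3138 - 737701/2) + 19408 = -731425/2 + 19408 = -692609/2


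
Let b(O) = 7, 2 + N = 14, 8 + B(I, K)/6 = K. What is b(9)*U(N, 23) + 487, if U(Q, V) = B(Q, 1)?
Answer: 193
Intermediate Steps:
B(I, K) = -48 + 6*K
N = 12 (N = -2 + 14 = 12)
U(Q, V) = -42 (U(Q, V) = -48 + 6*1 = -48 + 6 = -42)
b(9)*U(N, 23) + 487 = 7*(-42) + 487 = -294 + 487 = 193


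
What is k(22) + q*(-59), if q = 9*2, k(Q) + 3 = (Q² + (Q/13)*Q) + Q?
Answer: -6783/13 ≈ -521.77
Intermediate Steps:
k(Q) = -3 + Q + 14*Q²/13 (k(Q) = -3 + ((Q² + (Q/13)*Q) + Q) = -3 + ((Q² + Q²/13) + Q) = -3 + (14*Q²/13 + Q) = -3 + (Q + 14*Q²/13) = -3 + Q + 14*Q²/13)
q = 18
k(22) + q*(-59) = (-3 + 22 + (14/13)*22²) + 18*(-59) = (-3 + 22 + (14/13)*484) - 1062 = (-3 + 22 + 6776/13) - 1062 = 7023/13 - 1062 = -6783/13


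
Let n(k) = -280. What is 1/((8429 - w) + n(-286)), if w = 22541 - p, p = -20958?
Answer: -1/35350 ≈ -2.8289e-5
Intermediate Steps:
w = 43499 (w = 22541 - 1*(-20958) = 22541 + 20958 = 43499)
1/((8429 - w) + n(-286)) = 1/((8429 - 1*43499) - 280) = 1/((8429 - 43499) - 280) = 1/(-35070 - 280) = 1/(-35350) = -1/35350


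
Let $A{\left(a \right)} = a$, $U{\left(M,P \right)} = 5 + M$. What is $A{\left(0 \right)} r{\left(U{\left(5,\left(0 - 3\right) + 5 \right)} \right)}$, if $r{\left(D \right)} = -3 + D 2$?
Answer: $0$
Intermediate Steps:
$r{\left(D \right)} = -3 + 2 D$
$A{\left(0 \right)} r{\left(U{\left(5,\left(0 - 3\right) + 5 \right)} \right)} = 0 \left(-3 + 2 \left(5 + 5\right)\right) = 0 \left(-3 + 2 \cdot 10\right) = 0 \left(-3 + 20\right) = 0 \cdot 17 = 0$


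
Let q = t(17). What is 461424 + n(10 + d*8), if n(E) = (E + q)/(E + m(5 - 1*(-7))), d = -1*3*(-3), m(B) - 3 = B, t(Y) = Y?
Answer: 44758227/97 ≈ 4.6143e+5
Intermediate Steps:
m(B) = 3 + B
d = 9 (d = -3*(-3) = 9)
q = 17
n(E) = (17 + E)/(15 + E) (n(E) = (E + 17)/(E + (3 + (5 - 1*(-7)))) = (17 + E)/(E + (3 + (5 + 7))) = (17 + E)/(E + (3 + 12)) = (17 + E)/(E + 15) = (17 + E)/(15 + E))
461424 + n(10 + d*8) = 461424 + (17 + (10 + 9*8))/(15 + (10 + 9*8)) = 461424 + (17 + (10 + 72))/(15 + (10 + 72)) = 461424 + (17 + 82)/(15 + 82) = 461424 + 99/97 = 44758227/97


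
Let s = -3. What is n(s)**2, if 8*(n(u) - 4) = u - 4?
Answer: 625/64 ≈ 9.7656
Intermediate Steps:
n(u) = 7/2 + u/8 (n(u) = 4 + (u - 4)/8 = 4 + (-4 + u)/8 = 4 + (-1/2 + u/8) = 7/2 + u/8)
n(s)**2 = (7/2 + (1/8)*(-3))**2 = (7/2 - 3/8)**2 = (25/8)**2 = 625/64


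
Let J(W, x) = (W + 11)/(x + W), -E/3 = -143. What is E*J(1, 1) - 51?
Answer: 2523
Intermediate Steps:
E = 429 (E = -3*(-143) = 429)
J(W, x) = (11 + W)/(W + x)
E*J(1, 1) - 51 = 429*((11 + 1)/(1 + 1)) - 51 = 429*(12/2) - 51 = 429*((½)*12) - 51 = 429*6 - 51 = 2574 - 51 = 2523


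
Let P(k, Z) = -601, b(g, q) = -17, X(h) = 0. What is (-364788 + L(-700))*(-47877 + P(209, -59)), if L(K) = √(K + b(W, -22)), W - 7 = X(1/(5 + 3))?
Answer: 17684192664 - 48478*I*√717 ≈ 1.7684e+10 - 1.2981e+6*I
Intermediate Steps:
W = 7 (W = 7 + 0 = 7)
L(K) = √(-17 + K) (L(K) = √(K - 17) = √(-17 + K))
(-364788 + L(-700))*(-47877 + P(209, -59)) = (-364788 + √(-17 - 700))*(-47877 - 601) = (-364788 + √(-717))*(-48478) = (-364788 + I*√717)*(-48478) = 17684192664 - 48478*I*√717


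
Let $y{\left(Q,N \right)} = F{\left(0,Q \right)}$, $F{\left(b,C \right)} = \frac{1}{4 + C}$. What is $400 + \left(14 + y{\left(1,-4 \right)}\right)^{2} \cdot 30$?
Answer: $\frac{32246}{5} \approx 6449.2$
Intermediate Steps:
$y{\left(Q,N \right)} = \frac{1}{4 + Q}$
$400 + \left(14 + y{\left(1,-4 \right)}\right)^{2} \cdot 30 = 400 + \left(14 + \frac{1}{4 + 1}\right)^{2} \cdot 30 = 400 + \left(14 + \frac{1}{5}\right)^{2} \cdot 30 = 400 + \left(\frac{71}{5}\right)^{2} \cdot 30 = 400 + \frac{5041}{25} \cdot 30 = 400 + \frac{30246}{5} = \frac{32246}{5}$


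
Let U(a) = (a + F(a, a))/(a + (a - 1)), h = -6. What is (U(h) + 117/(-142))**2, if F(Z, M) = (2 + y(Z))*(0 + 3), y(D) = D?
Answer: 1071225/3407716 ≈ 0.31435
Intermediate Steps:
F(Z, M) = 6 + 3*Z (F(Z, M) = (2 + Z)*(0 + 3) = (2 + Z)*3 = 6 + 3*Z)
U(a) = (6 + 4*a)/(-1 + 2*a) (U(a) = (a + (6 + 3*a))/(a + (a - 1)) = (6 + 4*a)/(a + (-1 + a)) = (6 + 4*a)/(-1 + 2*a))
(U(h) + 117/(-142))**2 = (2*(3 + 2*(-6))/(-1 + 2*(-6)) + 117/(-142))**2 = (2*(3 - 12)/(-1 - 12) + 117*(-1/142))**2 = (2*(-9)/(-13) - 117/142)**2 = (2*(-1/13)*(-9) - 117/142)**2 = (18/13 - 117/142)**2 = (1035/1846)**2 = 1071225/3407716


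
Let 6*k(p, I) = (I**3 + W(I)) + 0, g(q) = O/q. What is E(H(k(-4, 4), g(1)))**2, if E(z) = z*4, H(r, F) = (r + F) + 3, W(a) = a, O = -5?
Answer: 12544/9 ≈ 1393.8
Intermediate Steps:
g(q) = -5/q
k(p, I) = I/6 + I**3/6 (k(p, I) = ((I**3 + I) + 0)/6 = ((I + I**3) + 0)/6 = (I + I**3)/6 = I/6 + I**3/6)
H(r, F) = 3 + F + r (H(r, F) = (F + r) + 3 = 3 + F + r)
E(z) = 4*z
E(H(k(-4, 4), g(1)))**2 = (4*(3 - 5/1 + (1/6)*4*(1 + 4**2)))**2 = (4*(3 - 5*1 + (1/6)*4*(1 + 16)))**2 = (4*(3 - 5 + (1/6)*4*17))**2 = (4*(3 - 5 + 34/3))**2 = (4*(28/3))**2 = (112/3)**2 = 12544/9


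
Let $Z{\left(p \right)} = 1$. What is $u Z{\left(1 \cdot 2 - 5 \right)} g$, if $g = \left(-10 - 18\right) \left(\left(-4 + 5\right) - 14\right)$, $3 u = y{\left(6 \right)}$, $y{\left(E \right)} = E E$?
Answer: $4368$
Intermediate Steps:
$y{\left(E \right)} = E^{2}$
$u = 12$ ($u = \frac{6^{2}}{3} = \frac{1}{3} \cdot 36 = 12$)
$g = 364$ ($g = - 28 \left(1 - 14\right) = \left(-28\right) \left(-13\right) = 364$)
$u Z{\left(1 \cdot 2 - 5 \right)} g = 12 \cdot 1 \cdot 364 = 12 \cdot 364 = 4368$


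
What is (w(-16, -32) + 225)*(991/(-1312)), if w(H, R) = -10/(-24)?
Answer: -2680655/15744 ≈ -170.27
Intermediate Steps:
w(H, R) = 5/12 (w(H, R) = -10*(-1/24) = 5/12)
(w(-16, -32) + 225)*(991/(-1312)) = (5/12 + 225)*(991/(-1312)) = 2705*(991*(-1/1312))/12 = (2705/12)*(-991/1312) = -2680655/15744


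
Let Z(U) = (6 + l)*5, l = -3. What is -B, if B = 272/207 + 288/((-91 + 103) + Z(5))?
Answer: -2480/207 ≈ -11.981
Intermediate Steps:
Z(U) = 15 (Z(U) = (6 - 3)*5 = 3*5 = 15)
B = 2480/207 (B = 272/207 + 288/((-91 + 103) + 15) = 272*(1/207) + 288/(12 + 15) = 272/207 + 288/27 = 272/207 + 288*(1/27) = 272/207 + 32/3 = 2480/207 ≈ 11.981)
-B = -1*2480/207 = -2480/207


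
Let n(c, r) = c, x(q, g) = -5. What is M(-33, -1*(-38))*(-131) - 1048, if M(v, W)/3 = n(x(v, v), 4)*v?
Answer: -65893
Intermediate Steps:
M(v, W) = -15*v (M(v, W) = 3*(-5*v) = -15*v)
M(-33, -1*(-38))*(-131) - 1048 = -15*(-33)*(-131) - 1048 = 495*(-131) - 1048 = -64845 - 1048 = -65893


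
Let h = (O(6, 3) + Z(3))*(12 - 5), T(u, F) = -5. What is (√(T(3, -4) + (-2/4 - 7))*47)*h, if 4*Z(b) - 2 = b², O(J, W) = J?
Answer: 57575*I*√2/8 ≈ 10178.0*I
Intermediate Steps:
Z(b) = ½ + b²/4
h = 245/4 (h = (6 + (½ + (¼)*3²))*(12 - 5) = (6 + (½ + (¼)*9))*7 = (6 + (½ + 9/4))*7 = (6 + 11/4)*7 = (35/4)*7 = 245/4 ≈ 61.250)
(√(T(3, -4) + (-2/4 - 7))*47)*h = (√(-5 + (-2/4 - 7))*47)*(245/4) = (√(-5 + (-2*¼ - 7))*47)*(245/4) = (√(-5 + (-½ - 7))*47)*(245/4) = (√(-5 - 15/2)*47)*(245/4) = (√(-25/2)*47)*(245/4) = ((5*I*√2/2)*47)*(245/4) = (235*I*√2/2)*(245/4) = 57575*I*√2/8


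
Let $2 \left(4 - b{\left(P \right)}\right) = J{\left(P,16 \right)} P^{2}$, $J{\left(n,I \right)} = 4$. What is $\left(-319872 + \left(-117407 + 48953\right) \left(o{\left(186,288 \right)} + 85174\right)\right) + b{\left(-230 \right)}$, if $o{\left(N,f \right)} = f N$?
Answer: $-9497870536$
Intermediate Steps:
$o{\left(N,f \right)} = N f$
$b{\left(P \right)} = 4 - 2 P^{2}$ ($b{\left(P \right)} = 4 - \frac{4 P^{2}}{2} = 4 - 2 P^{2}$)
$\left(-319872 + \left(-117407 + 48953\right) \left(o{\left(186,288 \right)} + 85174\right)\right) + b{\left(-230 \right)} = \left(-319872 + \left(-117407 + 48953\right) \left(186 \cdot 288 + 85174\right)\right) + \left(4 - 2 \left(-230\right)^{2}\right) = \left(-319872 - 68454 \left(53568 + 85174\right)\right) + \left(4 - 105800\right) = \left(-319872 - 9497444868\right) + \left(4 - 105800\right) = \left(-319872 - 9497444868\right) - 105796 = -9497764740 - 105796 = -9497870536$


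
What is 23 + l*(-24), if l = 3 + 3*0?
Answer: -49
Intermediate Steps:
l = 3 (l = 3 + 0 = 3)
23 + l*(-24) = 23 + 3*(-24) = 23 - 72 = -49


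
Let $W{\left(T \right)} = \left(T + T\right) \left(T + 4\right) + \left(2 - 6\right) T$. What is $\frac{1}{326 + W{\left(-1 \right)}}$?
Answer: $\frac{1}{324} \approx 0.0030864$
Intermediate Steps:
$W{\left(T \right)} = - 4 T + 2 T \left(4 + T\right)$ ($W{\left(T \right)} = 2 T \left(4 + T\right) + \left(2 - 6\right) T = 2 T \left(4 + T\right) - 4 T = - 4 T + 2 T \left(4 + T\right)$)
$\frac{1}{326 + W{\left(-1 \right)}} = \frac{1}{326 + 2 \left(-1\right) \left(2 - 1\right)} = \frac{1}{326 + 2 \left(-1\right) 1} = \frac{1}{326 - 2} = \frac{1}{324}$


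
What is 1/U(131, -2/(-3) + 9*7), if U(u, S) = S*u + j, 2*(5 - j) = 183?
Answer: 6/49523 ≈ 0.00012116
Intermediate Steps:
j = -173/2 (j = 5 - ½*183 = 5 - 183/2 = -173/2 ≈ -86.500)
U(u, S) = -173/2 + S*u (U(u, S) = S*u - 173/2 = -173/2 + S*u)
1/U(131, -2/(-3) + 9*7) = 1/(-173/2 + (-2/(-3) + 9*7)*131) = 1/(-173/2 + (-2*(-⅓) + 63)*131) = 1/(-173/2 + (⅔ + 63)*131) = 1/(-173/2 + (191/3)*131) = 1/(-173/2 + 25021/3) = 1/(49523/6) = 6/49523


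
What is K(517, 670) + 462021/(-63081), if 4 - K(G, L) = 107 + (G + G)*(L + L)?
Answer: -29136489908/21027 ≈ -1.3857e+6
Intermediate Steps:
K(G, L) = -103 - 4*G*L (K(G, L) = 4 - (107 + (G + G)*(L + L)) = 4 - (107 + (2*G)*(2*L)) = 4 - (107 + 4*G*L) = 4 + (-107 - 4*G*L) = -103 - 4*G*L)
K(517, 670) + 462021/(-63081) = (-103 - 4*517*670) + 462021/(-63081) = (-103 - 1385560) + 462021*(-1/63081) = -1385663 - 154007/21027 = -29136489908/21027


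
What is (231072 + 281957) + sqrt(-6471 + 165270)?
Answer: 513029 + sqrt(158799) ≈ 5.1343e+5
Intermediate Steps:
(231072 + 281957) + sqrt(-6471 + 165270) = 513029 + sqrt(158799)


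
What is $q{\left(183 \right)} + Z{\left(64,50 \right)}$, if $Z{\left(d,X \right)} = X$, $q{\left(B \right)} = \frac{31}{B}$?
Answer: $\frac{9181}{183} \approx 50.169$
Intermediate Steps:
$q{\left(183 \right)} + Z{\left(64,50 \right)} = \frac{31}{183} + 50 = \frac{9181}{183}$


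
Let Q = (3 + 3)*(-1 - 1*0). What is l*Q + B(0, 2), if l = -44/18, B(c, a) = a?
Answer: 50/3 ≈ 16.667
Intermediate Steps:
Q = -6 (Q = 6*(-1 + 0) = 6*(-1) = -6)
l = -22/9 (l = -44*1/18 = -22/9 ≈ -2.4444)
l*Q + B(0, 2) = -22/9*(-6) + 2 = 44/3 + 2 = 50/3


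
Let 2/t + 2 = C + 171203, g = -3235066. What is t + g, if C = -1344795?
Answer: -1898327023603/586797 ≈ -3.2351e+6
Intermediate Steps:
t = -1/586797 (t = 2/(-2 + (-1344795 + 171203)) = 2/(-2 - 1173592) = 2/(-1173594) = 2*(-1/1173594) = -1/586797 ≈ -1.7042e-6)
t + g = -1/586797 - 3235066 = -1898327023603/586797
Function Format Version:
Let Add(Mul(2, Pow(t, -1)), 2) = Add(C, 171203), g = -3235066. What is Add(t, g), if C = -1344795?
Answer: Rational(-1898327023603, 586797) ≈ -3.2351e+6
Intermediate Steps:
t = Rational(-1, 586797) (t = Mul(2, Pow(Add(-2, Add(-1344795, 171203)), -1)) = Mul(2, Pow(Add(-2, -1173592), -1)) = Mul(2, Pow(-1173594, -1)) = Mul(2, Rational(-1, 1173594)) = Rational(-1, 586797) ≈ -1.7042e-6)
Add(t, g) = Add(Rational(-1, 586797), -3235066) = Rational(-1898327023603, 586797)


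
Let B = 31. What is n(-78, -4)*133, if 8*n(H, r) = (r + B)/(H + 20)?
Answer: -3591/464 ≈ -7.7392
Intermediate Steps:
n(H, r) = (31 + r)/(8*(20 + H)) (n(H, r) = ((r + 31)/(H + 20))/8 = ((31 + r)/(20 + H))/8 = (31 + r)/(8*(20 + H)))
n(-78, -4)*133 = ((31 - 4)/(8*(20 - 78)))*133 = ((⅛)*27/(-58))*133 = ((⅛)*(-1/58)*27)*133 = -27/464*133 = -3591/464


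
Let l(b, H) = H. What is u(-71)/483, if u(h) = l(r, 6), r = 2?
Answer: 2/161 ≈ 0.012422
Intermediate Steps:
u(h) = 6
u(-71)/483 = 6/483 = 6*(1/483) = 2/161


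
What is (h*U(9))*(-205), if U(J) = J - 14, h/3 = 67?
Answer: 206025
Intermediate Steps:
h = 201 (h = 3*67 = 201)
U(J) = -14 + J
(h*U(9))*(-205) = (201*(-14 + 9))*(-205) = (201*(-5))*(-205) = -1005*(-205) = 206025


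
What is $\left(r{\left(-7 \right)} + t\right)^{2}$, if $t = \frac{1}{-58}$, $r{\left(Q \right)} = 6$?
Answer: $\frac{120409}{3364} \approx 35.793$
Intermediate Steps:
$t = - \frac{1}{58} \approx -0.017241$
$\left(r{\left(-7 \right)} + t\right)^{2} = \left(6 - \frac{1}{58}\right)^{2} = \left(\frac{347}{58}\right)^{2} = \frac{120409}{3364}$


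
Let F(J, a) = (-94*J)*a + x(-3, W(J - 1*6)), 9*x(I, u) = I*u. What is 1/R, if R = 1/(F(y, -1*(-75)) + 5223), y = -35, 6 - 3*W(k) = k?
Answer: 2267710/9 ≈ 2.5197e+5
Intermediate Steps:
W(k) = 2 - k/3
x(I, u) = I*u/9 (x(I, u) = (I*u)/9 = I*u/9)
F(J, a) = -4/3 + J/9 - 94*J*a (F(J, a) = (-94*J)*a + (⅑)*(-3)*(2 - (J - 1*6)/3) = -94*J*a + (⅑)*(-3)*(2 - (J - 6)/3) = -94*J*a + (⅑)*(-3)*(2 - (-6 + J)/3) = -94*J*a + (⅑)*(-3)*(2 + (2 - J/3)) = -94*J*a + (⅑)*(-3)*(4 - J/3) = -94*J*a + (-4/3 + J/9) = -4/3 + J/9 - 94*J*a)
R = 9/2267710 (R = 1/((-4/3 + (⅑)*(-35) - 94*(-35)*(-1*(-75))) + 5223) = 1/((-4/3 - 35/9 - 94*(-35)*75) + 5223) = 1/((-4/3 - 35/9 + 246750) + 5223) = 1/(2220703/9 + 5223) = 1/(2267710/9) = 9/2267710 ≈ 3.9688e-6)
1/R = 1/(9/2267710) = 2267710/9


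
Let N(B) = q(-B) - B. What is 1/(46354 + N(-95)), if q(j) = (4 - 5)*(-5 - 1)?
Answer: 1/46455 ≈ 2.1526e-5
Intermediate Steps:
q(j) = 6 (q(j) = -1*(-6) = 6)
N(B) = 6 - B
1/(46354 + N(-95)) = 1/(46354 + (6 - 1*(-95))) = 1/(46354 + (6 + 95)) = 1/(46354 + 101) = 1/46455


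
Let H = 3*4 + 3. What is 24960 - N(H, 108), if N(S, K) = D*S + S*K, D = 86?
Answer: 22050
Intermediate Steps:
H = 15 (H = 12 + 3 = 15)
N(S, K) = 86*S + K*S (N(S, K) = 86*S + S*K = 86*S + K*S)
24960 - N(H, 108) = 24960 - 15*(86 + 108) = 24960 - 15*194 = 24960 - 1*2910 = 24960 - 2910 = 22050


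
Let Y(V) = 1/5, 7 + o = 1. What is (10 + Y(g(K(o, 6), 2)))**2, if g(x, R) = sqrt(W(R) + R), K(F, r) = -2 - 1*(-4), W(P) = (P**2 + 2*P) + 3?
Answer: 2601/25 ≈ 104.04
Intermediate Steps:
W(P) = 3 + P**2 + 2*P
o = -6 (o = -7 + 1 = -6)
K(F, r) = 2 (K(F, r) = -2 + 4 = 2)
g(x, R) = sqrt(3 + R**2 + 3*R) (g(x, R) = sqrt((3 + R**2 + 2*R) + R) = sqrt(3 + R**2 + 3*R))
Y(V) = 1/5
(10 + Y(g(K(o, 6), 2)))**2 = (10 + 1/5)**2 = (51/5)**2 = 2601/25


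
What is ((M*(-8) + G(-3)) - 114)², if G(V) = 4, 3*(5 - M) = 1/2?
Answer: 198916/9 ≈ 22102.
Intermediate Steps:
M = 29/6 (M = 5 - ⅓/2 = 5 - ⅓*½ = 5 - ⅙ = 29/6 ≈ 4.8333)
((M*(-8) + G(-3)) - 114)² = (((29/6)*(-8) + 4) - 114)² = ((-116/3 + 4) - 114)² = (-104/3 - 114)² = (-446/3)² = 198916/9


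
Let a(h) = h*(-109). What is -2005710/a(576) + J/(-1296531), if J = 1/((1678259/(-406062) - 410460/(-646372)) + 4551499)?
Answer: 14382232201264230783975442319/450201707387497821399925152 ≈ 31.946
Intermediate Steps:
J = 65616776766/298654464306817777 (J = 1/((1678259*(-1/406062) - 410460*(-1/646372)) + 4551499) = 1/((-1678259/406062 + 102615/161593) + 4551499) = 1/(-229526854457/65616776766 + 4551499) = 1/(298654464306817777/65616776766) = 65616776766/298654464306817777 ≈ 2.1971e-7)
a(h) = -109*h
-2005710/a(576) + J/(-1296531) = -2005710/((-109*576)) + (65616776766/298654464306817777)/(-1296531) = -2005710/(-62784) + (65616776766/298654464306817777)*(-1/1296531) = -2005710*(-1/62784) - 7290752974/43023863473575862136843 = 334285/10464 - 7290752974/43023863473575862136843 = 14382232201264230783975442319/450201707387497821399925152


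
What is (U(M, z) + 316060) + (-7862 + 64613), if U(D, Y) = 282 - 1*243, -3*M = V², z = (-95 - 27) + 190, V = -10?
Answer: 372850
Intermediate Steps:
z = 68 (z = -122 + 190 = 68)
M = -100/3 (M = -⅓*(-10)² = -⅓*100 = -100/3 ≈ -33.333)
U(D, Y) = 39 (U(D, Y) = 282 - 243 = 39)
(U(M, z) + 316060) + (-7862 + 64613) = (39 + 316060) + (-7862 + 64613) = 316099 + 56751 = 372850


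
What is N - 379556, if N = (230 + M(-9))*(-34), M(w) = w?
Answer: -387070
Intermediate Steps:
N = -7514 (N = (230 - 9)*(-34) = 221*(-34) = -7514)
N - 379556 = -7514 - 379556 = -387070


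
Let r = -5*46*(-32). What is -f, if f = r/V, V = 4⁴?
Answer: -115/4 ≈ -28.750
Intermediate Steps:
V = 256
r = 7360 (r = -230*(-32) = 7360)
f = 115/4 (f = 7360/256 = 7360*(1/256) = 115/4 ≈ 28.750)
-f = -1*115/4 = -115/4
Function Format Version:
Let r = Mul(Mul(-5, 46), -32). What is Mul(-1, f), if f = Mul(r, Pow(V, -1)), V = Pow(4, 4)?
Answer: Rational(-115, 4) ≈ -28.750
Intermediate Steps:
V = 256
r = 7360 (r = Mul(-230, -32) = 7360)
f = Rational(115, 4) (f = Mul(7360, Pow(256, -1)) = Mul(7360, Rational(1, 256)) = Rational(115, 4) ≈ 28.750)
Mul(-1, f) = Mul(-1, Rational(115, 4)) = Rational(-115, 4)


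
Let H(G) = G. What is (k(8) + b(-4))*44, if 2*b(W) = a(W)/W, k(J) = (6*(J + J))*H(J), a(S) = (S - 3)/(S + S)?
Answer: 540595/16 ≈ 33787.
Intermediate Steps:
a(S) = (-3 + S)/(2*S) (a(S) = (-3 + S)/((2*S)) = (-3 + S)*(1/(2*S)) = (-3 + S)/(2*S))
k(J) = 12*J² (k(J) = (6*(J + J))*J = (6*(2*J))*J = (12*J)*J = 12*J²)
b(W) = (-3 + W)/(4*W²) (b(W) = (((-3 + W)/(2*W))/W)/2 = ((-3 + W)/(2*W²))/2 = (-3 + W)/(4*W²))
(k(8) + b(-4))*44 = (12*8² + (¼)*(-3 - 4)/(-4)²)*44 = (12*64 + (¼)*(1/16)*(-7))*44 = (768 - 7/64)*44 = (49145/64)*44 = 540595/16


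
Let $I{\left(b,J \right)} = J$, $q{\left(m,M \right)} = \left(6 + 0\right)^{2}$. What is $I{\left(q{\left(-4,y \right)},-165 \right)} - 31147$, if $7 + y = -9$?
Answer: $-31312$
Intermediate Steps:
$y = -16$ ($y = -7 - 9 = -16$)
$q{\left(m,M \right)} = 36$ ($q{\left(m,M \right)} = 6^{2} = 36$)
$I{\left(q{\left(-4,y \right)},-165 \right)} - 31147 = -165 - 31147 = -31312$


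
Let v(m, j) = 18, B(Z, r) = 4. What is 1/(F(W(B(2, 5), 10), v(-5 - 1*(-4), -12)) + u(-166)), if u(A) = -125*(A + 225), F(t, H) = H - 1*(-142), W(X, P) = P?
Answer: -1/7215 ≈ -0.00013860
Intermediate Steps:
F(t, H) = 142 + H (F(t, H) = H + 142 = 142 + H)
u(A) = -28125 - 125*A (u(A) = -125*(225 + A) = -28125 - 125*A)
1/(F(W(B(2, 5), 10), v(-5 - 1*(-4), -12)) + u(-166)) = 1/((142 + 18) + (-28125 - 125*(-166))) = 1/(160 + (-28125 + 20750)) = 1/(160 - 7375) = 1/(-7215) = -1/7215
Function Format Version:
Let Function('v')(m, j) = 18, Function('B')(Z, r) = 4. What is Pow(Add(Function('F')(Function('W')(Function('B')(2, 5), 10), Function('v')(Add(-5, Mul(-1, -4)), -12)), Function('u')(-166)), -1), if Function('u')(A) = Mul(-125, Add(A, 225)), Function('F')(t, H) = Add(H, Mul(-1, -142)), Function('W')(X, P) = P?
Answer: Rational(-1, 7215) ≈ -0.00013860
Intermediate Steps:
Function('F')(t, H) = Add(142, H) (Function('F')(t, H) = Add(H, 142) = Add(142, H))
Function('u')(A) = Add(-28125, Mul(-125, A)) (Function('u')(A) = Mul(-125, Add(225, A)) = Add(-28125, Mul(-125, A)))
Pow(Add(Function('F')(Function('W')(Function('B')(2, 5), 10), Function('v')(Add(-5, Mul(-1, -4)), -12)), Function('u')(-166)), -1) = Pow(Add(Add(142, 18), Add(-28125, Mul(-125, -166))), -1) = Pow(Add(160, Add(-28125, 20750)), -1) = Pow(Add(160, -7375), -1) = Pow(-7215, -1) = Rational(-1, 7215)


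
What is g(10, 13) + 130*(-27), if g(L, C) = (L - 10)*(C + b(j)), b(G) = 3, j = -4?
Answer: -3510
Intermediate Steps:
g(L, C) = (-10 + L)*(3 + C) (g(L, C) = (L - 10)*(C + 3) = (-10 + L)*(3 + C))
g(10, 13) + 130*(-27) = (-30 - 10*13 + 3*10 + 13*10) + 130*(-27) = (-30 - 130 + 30 + 130) - 3510 = 0 - 3510 = -3510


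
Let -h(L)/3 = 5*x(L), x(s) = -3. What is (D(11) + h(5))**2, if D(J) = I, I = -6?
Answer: 1521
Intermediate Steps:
D(J) = -6
h(L) = 45 (h(L) = -15*(-3) = -3*(-15) = 45)
(D(11) + h(5))**2 = (-6 + 45)**2 = 39**2 = 1521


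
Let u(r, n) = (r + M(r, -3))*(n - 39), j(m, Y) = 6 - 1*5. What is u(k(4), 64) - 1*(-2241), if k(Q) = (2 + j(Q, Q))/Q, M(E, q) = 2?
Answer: 9239/4 ≈ 2309.8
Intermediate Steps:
j(m, Y) = 1 (j(m, Y) = 6 - 5 = 1)
k(Q) = 3/Q (k(Q) = (2 + 1)/Q = 3/Q)
u(r, n) = (-39 + n)*(2 + r) (u(r, n) = (r + 2)*(n - 39) = (2 + r)*(-39 + n) = (-39 + n)*(2 + r))
u(k(4), 64) - 1*(-2241) = (-78 - 117/4 + 2*64 + 64*(3/4)) - 1*(-2241) = (-78 - 117/4 + 128 + 64*(3*(1/4))) + 2241 = (-78 - 39*3/4 + 128 + 64*(3/4)) + 2241 = (-78 - 117/4 + 128 + 48) + 2241 = 275/4 + 2241 = 9239/4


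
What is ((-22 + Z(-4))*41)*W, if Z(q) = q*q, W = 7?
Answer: -1722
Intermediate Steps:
Z(q) = q²
((-22 + Z(-4))*41)*W = ((-22 + (-4)²)*41)*7 = ((-22 + 16)*41)*7 = -6*41*7 = -246*7 = -1722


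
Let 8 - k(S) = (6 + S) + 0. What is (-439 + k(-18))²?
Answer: 175561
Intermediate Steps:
k(S) = 2 - S (k(S) = 8 - ((6 + S) + 0) = 8 - (6 + S) = 8 + (-6 - S) = 2 - S)
(-439 + k(-18))² = (-439 + (2 - 1*(-18)))² = (-439 + (2 + 18))² = (-439 + 20)² = (-419)² = 175561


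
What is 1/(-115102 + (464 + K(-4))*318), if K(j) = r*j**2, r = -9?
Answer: -1/13342 ≈ -7.4951e-5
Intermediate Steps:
K(j) = -9*j**2
1/(-115102 + (464 + K(-4))*318) = 1/(-115102 + (464 - 9*(-4)**2)*318) = 1/(-115102 + (464 - 9*16)*318) = 1/(-115102 + (464 - 144)*318) = 1/(-115102 + 320*318) = 1/(-115102 + 101760) = 1/(-13342) = -1/13342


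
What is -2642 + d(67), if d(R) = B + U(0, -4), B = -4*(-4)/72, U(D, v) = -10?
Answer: -23866/9 ≈ -2651.8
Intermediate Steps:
B = 2/9 (B = 16*(1/72) = 2/9 ≈ 0.22222)
d(R) = -88/9 (d(R) = 2/9 - 10 = -88/9)
-2642 + d(67) = -2642 - 88/9 = -23866/9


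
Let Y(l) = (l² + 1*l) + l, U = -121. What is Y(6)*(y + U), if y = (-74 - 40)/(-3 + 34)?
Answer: -185520/31 ≈ -5984.5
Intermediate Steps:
Y(l) = l² + 2*l (Y(l) = (l² + l) + l = (l + l²) + l = l² + 2*l)
y = -114/31 ≈ -3.6774
Y(6)*(y + U) = (6*(2 + 6))*(-114/31 - 121) = (6*8)*(-3865/31) = 48*(-3865/31) = -185520/31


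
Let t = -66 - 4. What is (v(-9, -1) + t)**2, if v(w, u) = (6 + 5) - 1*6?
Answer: 4225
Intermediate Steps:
t = -70
v(w, u) = 5 (v(w, u) = 11 - 6 = 5)
(v(-9, -1) + t)**2 = (5 - 70)**2 = (-65)**2 = 4225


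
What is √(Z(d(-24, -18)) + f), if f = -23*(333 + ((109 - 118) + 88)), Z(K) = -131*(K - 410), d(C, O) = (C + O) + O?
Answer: 61*√14 ≈ 228.24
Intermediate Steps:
d(C, O) = C + 2*O
Z(K) = 53710 - 131*K (Z(K) = -131*(-410 + K) = 53710 - 131*K)
f = -9476 (f = -23*(333 + (-9 + 88)) = -23*(333 + 79) = -23*412 = -9476)
√(Z(d(-24, -18)) + f) = √((53710 - 131*(-24 + 2*(-18))) - 9476) = √((53710 - 131*(-24 - 36)) - 9476) = √((53710 - 131*(-60)) - 9476) = √((53710 + 7860) - 9476) = √(61570 - 9476) = √52094 = 61*√14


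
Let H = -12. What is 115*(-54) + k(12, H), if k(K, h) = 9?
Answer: -6201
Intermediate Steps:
115*(-54) + k(12, H) = 115*(-54) + 9 = -6210 + 9 = -6201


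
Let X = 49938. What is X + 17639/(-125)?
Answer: 6224611/125 ≈ 49797.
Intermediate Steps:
X + 17639/(-125) = 49938 + 17639/(-125) = 49938 + 17639*(-1/125) = 49938 - 17639/125 = 6224611/125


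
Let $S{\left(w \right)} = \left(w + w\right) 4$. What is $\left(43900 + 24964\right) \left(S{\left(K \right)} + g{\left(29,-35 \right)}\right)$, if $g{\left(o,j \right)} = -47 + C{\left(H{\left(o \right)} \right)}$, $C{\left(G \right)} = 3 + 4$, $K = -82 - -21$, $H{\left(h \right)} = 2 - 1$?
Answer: $-36360192$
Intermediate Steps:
$H{\left(h \right)} = 1$
$K = -61$ ($K = -82 + 21 = -61$)
$C{\left(G \right)} = 7$
$S{\left(w \right)} = 8 w$ ($S{\left(w \right)} = 2 w 4 = 8 w$)
$g{\left(o,j \right)} = -40$ ($g{\left(o,j \right)} = -47 + 7 = -40$)
$\left(43900 + 24964\right) \left(S{\left(K \right)} + g{\left(29,-35 \right)}\right) = \left(43900 + 24964\right) \left(8 \left(-61\right) - 40\right) = 68864 \left(-488 - 40\right) = 68864 \left(-528\right) = -36360192$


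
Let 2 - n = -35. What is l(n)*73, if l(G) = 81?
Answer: 5913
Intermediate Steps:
n = 37 (n = 2 - 1*(-35) = 2 + 35 = 37)
l(n)*73 = 81*73 = 5913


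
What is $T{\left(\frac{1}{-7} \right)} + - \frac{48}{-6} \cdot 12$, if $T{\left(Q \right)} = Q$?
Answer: $\frac{671}{7} \approx 95.857$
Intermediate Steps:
$T{\left(\frac{1}{-7} \right)} + - \frac{48}{-6} \cdot 12 = \frac{1}{-7} + - \frac{48}{-6} \cdot 12 = - \frac{1}{7} + \left(-48\right) \left(- \frac{1}{6}\right) 12 = - \frac{1}{7} + 8 \cdot 12 = - \frac{1}{7} + 96 = \frac{671}{7}$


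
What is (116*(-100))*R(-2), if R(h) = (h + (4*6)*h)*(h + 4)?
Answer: 1160000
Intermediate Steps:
R(h) = 25*h*(4 + h) (R(h) = (h + 24*h)*(4 + h) = (25*h)*(4 + h) = 25*h*(4 + h))
(116*(-100))*R(-2) = (116*(-100))*(25*(-2)*(4 - 2)) = -290000*(-2)*2 = -11600*(-100) = 1160000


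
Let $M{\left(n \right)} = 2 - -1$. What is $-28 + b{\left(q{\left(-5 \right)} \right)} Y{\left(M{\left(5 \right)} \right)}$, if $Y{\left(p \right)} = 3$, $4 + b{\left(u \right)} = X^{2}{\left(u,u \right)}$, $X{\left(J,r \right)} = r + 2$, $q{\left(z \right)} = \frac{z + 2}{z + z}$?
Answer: $- \frac{2413}{100} \approx -24.13$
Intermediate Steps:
$q{\left(z \right)} = \frac{2 + z}{2 z}$
$X{\left(J,r \right)} = 2 + r$
$b{\left(u \right)} = -4 + \left(2 + u\right)^{2}$
$M{\left(n \right)} = 3$ ($M{\left(n \right)} = 2 + 1 = 3$)
$-28 + b{\left(q{\left(-5 \right)} \right)} Y{\left(M{\left(5 \right)} \right)} = -28 + \frac{2 - 5}{2 \left(-5\right)} \left(4 + \frac{2 - 5}{2 \left(-5\right)}\right) 3 = -28 + \frac{1}{2} \left(- \frac{1}{5}\right) \left(-3\right) \left(4 + \frac{1}{2} \left(- \frac{1}{5}\right) \left(-3\right)\right) 3 = -28 + \frac{3 \left(4 + \frac{3}{10}\right)}{10} \cdot 3 = -28 + \frac{3}{10} \cdot \frac{43}{10} \cdot 3 = -28 + \frac{129}{100} \cdot 3 = -28 + \frac{387}{100} = - \frac{2413}{100}$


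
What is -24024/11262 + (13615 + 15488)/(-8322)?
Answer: -29315873/5206798 ≈ -5.6303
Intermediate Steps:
-24024/11262 + (13615 + 15488)/(-8322) = -24024*1/11262 + 29103*(-1/8322) = -4004/1877 - 9701/2774 = -29315873/5206798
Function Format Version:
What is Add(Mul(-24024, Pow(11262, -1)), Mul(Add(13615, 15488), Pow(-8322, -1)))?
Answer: Rational(-29315873, 5206798) ≈ -5.6303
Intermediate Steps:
Add(Mul(-24024, Pow(11262, -1)), Mul(Add(13615, 15488), Pow(-8322, -1))) = Add(Mul(-24024, Rational(1, 11262)), Mul(29103, Rational(-1, 8322))) = Add(Rational(-4004, 1877), Rational(-9701, 2774)) = Rational(-29315873, 5206798)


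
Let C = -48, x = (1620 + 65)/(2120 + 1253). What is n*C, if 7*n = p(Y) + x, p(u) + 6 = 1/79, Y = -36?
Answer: 10027296/266467 ≈ 37.631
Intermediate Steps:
p(u) = -473/79 (p(u) = -6 + 1/79 = -473/79)
x = 1685/3373 ≈ 0.49956
n = -208902/266467 (n = (-473/79 + 1685/3373)/7 = (⅐)*(-1462314/266467) = -208902/266467 ≈ -0.78397)
n*C = -208902/266467*(-48) = 10027296/266467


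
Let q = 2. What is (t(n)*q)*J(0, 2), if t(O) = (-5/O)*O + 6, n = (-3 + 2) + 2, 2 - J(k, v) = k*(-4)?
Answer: 4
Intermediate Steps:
J(k, v) = 2 + 4*k (J(k, v) = 2 - k*(-4) = 2 - (-4)*k = 2 + 4*k)
n = 1 (n = -1 + 2 = 1)
t(O) = 1 (t(O) = -5 + 6 = 1)
(t(n)*q)*J(0, 2) = (1*2)*(2 + 4*0) = 2*(2 + 0) = 2*2 = 4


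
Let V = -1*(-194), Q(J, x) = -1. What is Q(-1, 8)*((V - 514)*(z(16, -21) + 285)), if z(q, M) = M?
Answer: 84480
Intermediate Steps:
V = 194
Q(-1, 8)*((V - 514)*(z(16, -21) + 285)) = -(194 - 514)*(-21 + 285) = -(-320)*264 = -1*(-84480) = 84480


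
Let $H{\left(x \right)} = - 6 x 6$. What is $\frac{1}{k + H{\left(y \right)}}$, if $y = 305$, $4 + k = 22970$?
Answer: $\frac{1}{11986} \approx 8.3431 \cdot 10^{-5}$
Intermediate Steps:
$k = 22966$ ($k = -4 + 22970 = 22966$)
$H{\left(x \right)} = - 36 x$
$\frac{1}{k + H{\left(y \right)}} = \frac{1}{22966 - 10980} = \frac{1}{11986}$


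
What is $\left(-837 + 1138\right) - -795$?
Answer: $1096$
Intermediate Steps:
$\left(-837 + 1138\right) - -795 = 301 + \left(-726 + 1521\right) = 301 + 795 = 1096$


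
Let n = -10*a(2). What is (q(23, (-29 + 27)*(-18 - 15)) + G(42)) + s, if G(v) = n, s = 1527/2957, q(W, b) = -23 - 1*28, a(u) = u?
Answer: -208420/2957 ≈ -70.484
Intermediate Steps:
q(W, b) = -51 (q(W, b) = -23 - 28 = -51)
n = -20 (n = -10*2 = -20)
s = 1527/2957 (s = 1527*(1/2957) = 1527/2957 ≈ 0.51640)
G(v) = -20
(q(23, (-29 + 27)*(-18 - 15)) + G(42)) + s = (-51 - 20) + 1527/2957 = -71 + 1527/2957 = -208420/2957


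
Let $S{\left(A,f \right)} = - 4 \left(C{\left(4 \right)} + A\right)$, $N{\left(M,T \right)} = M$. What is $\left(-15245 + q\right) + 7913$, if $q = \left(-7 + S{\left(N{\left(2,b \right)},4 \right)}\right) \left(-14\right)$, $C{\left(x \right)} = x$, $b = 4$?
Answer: $-6898$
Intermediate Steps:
$S{\left(A,f \right)} = -16 - 4 A$ ($S{\left(A,f \right)} = - 4 \left(4 + A\right) = -16 - 4 A$)
$q = 434$ ($q = \left(-7 - 24\right) \left(-14\right) = \left(-31\right) \left(-14\right) = 434$)
$\left(-15245 + q\right) + 7913 = \left(-15245 + 434\right) + 7913 = -14811 + 7913 = -6898$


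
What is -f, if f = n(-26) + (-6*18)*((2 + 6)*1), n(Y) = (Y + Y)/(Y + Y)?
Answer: 863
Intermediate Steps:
n(Y) = 1 (n(Y) = (2*Y)/((2*Y)) = (2*Y)*(1/(2*Y)) = 1)
f = -863 (f = 1 + (-6*18)*((2 + 6)*1) = 1 - 864 = -863)
-f = -1*(-863) = 863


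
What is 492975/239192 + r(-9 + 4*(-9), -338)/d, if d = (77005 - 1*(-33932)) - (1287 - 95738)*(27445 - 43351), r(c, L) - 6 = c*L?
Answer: 246852184201601/119773533803816 ≈ 2.0610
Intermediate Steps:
r(c, L) = 6 + L*c (r(c, L) = 6 + c*L = 6 + L*c)
d = -1502226669 (d = (77005 + 33932) - (-94451)*(-15906) = 110937 - 1*1502337606 = 110937 - 1502337606 = -1502226669)
492975/239192 + r(-9 + 4*(-9), -338)/d = 492975/239192 + (6 - 338*(-9 + 4*(-9)))/(-1502226669) = 492975*(1/239192) + (6 - 338*(-9 - 36))*(-1/1502226669) = 492975/239192 + (6 - 338*(-45))*(-1/1502226669) = 492975/239192 + (6 + 15210)*(-1/1502226669) = 492975/239192 + 15216*(-1/1502226669) = 492975/239192 - 5072/500742223 = 246852184201601/119773533803816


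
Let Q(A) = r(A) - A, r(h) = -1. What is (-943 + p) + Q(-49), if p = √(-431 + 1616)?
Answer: -895 + √1185 ≈ -860.58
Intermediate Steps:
p = √1185 ≈ 34.424
Q(A) = -1 - A
(-943 + p) + Q(-49) = (-943 + √1185) + (-1 - 1*(-49)) = (-943 + √1185) + (-1 + 49) = (-943 + √1185) + 48 = -895 + √1185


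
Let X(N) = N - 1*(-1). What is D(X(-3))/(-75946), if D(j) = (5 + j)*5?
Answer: -15/75946 ≈ -0.00019751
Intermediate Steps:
X(N) = 1 + N (X(N) = N + 1 = 1 + N)
D(j) = 25 + 5*j
D(X(-3))/(-75946) = (25 + 5*(1 - 3))/(-75946) = (25 + 5*(-2))*(-1/75946) = (25 - 10)*(-1/75946) = 15*(-1/75946) = -15/75946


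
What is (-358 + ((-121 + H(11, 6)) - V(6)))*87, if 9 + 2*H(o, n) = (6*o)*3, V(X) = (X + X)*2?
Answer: -71079/2 ≈ -35540.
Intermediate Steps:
V(X) = 4*X (V(X) = (2*X)*2 = 4*X)
H(o, n) = -9/2 + 9*o (H(o, n) = -9/2 + ((6*o)*3)/2 = -9/2 + (18*o)/2 = -9/2 + 9*o)
(-358 + ((-121 + H(11, 6)) - V(6)))*87 = (-358 + ((-121 + (-9/2 + 9*11)) - 4*6))*87 = (-358 + ((-121 + (-9/2 + 99)) - 1*24))*87 = (-358 + ((-121 + 189/2) - 24))*87 = (-358 + (-53/2 - 24))*87 = (-358 - 101/2)*87 = -817/2*87 = -71079/2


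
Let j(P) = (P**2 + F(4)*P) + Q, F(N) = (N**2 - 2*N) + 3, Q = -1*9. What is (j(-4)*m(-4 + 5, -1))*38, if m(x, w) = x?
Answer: -1406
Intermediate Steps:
Q = -9
F(N) = 3 + N**2 - 2*N
j(P) = -9 + P**2 + 11*P (j(P) = (P**2 + (3 + 4**2 - 2*4)*P) - 9 = (P**2 + (3 + 16 - 8)*P) - 9 = (P**2 + 11*P) - 9 = -9 + P**2 + 11*P)
(j(-4)*m(-4 + 5, -1))*38 = ((-9 + (-4)**2 + 11*(-4))*(-4 + 5))*38 = ((-9 + 16 - 44)*1)*38 = -37*1*38 = -37*38 = -1406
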